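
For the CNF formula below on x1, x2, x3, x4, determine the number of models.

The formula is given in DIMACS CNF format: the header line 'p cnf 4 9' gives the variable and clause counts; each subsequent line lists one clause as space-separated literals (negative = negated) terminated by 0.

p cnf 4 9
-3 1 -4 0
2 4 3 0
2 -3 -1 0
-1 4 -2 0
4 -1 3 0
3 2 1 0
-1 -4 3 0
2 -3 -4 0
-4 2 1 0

5

There are 2^4 = 16 truth assignments over (x1, x2, x3, x4).
Check each against the 9 clauses (columns in the order x1, x2, x3, x4):
  F F F F  ✗ fails (x2 ∨ x4 ∨ x3)
  F F F T  ✗ fails (x3 ∨ x2 ∨ x1)
  F F T F  ✓ satisfies all
  F F T T  ✗ fails (¬x3 ∨ x1 ∨ ¬x4)
  F T F F  ✓ satisfies all
  F T F T  ✓ satisfies all
  F T T F  ✓ satisfies all
  F T T T  ✗ fails (¬x3 ∨ x1 ∨ ¬x4)
  T F F F  ✗ fails (x2 ∨ x4 ∨ x3)
  T F F T  ✗ fails (¬x1 ∨ ¬x4 ∨ x3)
  T F T F  ✗ fails (x2 ∨ ¬x3 ∨ ¬x1)
  T F T T  ✗ fails (x2 ∨ ¬x3 ∨ ¬x1)
  T T F F  ✗ fails (¬x1 ∨ x4 ∨ ¬x2)
  T T F T  ✗ fails (¬x1 ∨ ¬x4 ∨ x3)
  T T T F  ✗ fails (¬x1 ∨ x4 ∨ ¬x2)
  T T T T  ✓ satisfies all
5 of the 16 rows are models.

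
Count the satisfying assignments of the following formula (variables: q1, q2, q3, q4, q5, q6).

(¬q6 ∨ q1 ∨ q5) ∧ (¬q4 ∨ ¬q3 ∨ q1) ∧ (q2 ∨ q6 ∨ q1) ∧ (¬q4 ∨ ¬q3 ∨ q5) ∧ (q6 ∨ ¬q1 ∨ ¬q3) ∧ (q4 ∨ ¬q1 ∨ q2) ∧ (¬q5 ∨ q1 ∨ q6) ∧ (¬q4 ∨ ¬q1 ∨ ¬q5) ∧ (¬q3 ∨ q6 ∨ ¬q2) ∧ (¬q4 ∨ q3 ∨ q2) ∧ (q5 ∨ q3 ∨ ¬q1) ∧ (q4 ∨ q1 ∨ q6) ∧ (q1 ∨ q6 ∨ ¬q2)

There are 2^6 = 64 truth assignments over (q1, q2, q3, q4, q5, q6).
Split on q4. With q4 = True, the clauses containing q4 are satisfied and ¬q4 drops from the rest; 1 of the 2^5 = 32 assignments to the other variables satisfy what remains.
With q4 = False, by the same count on the reduced clause set, 8 assignments work.
(One model: q1=F, q2=F, q3=F, q4=F, q5=T, q6=T.)
Total: 1 + 8 = 9.

9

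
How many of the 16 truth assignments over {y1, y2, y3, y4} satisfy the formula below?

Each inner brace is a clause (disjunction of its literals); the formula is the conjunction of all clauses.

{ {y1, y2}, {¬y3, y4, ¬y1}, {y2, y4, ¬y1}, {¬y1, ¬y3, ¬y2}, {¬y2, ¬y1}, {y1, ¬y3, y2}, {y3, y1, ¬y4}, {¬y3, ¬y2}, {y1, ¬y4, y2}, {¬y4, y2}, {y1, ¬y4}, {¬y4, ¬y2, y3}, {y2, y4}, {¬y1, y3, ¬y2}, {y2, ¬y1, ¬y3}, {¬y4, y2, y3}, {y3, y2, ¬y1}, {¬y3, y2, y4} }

1

There are 2^4 = 16 truth assignments over (y1, y2, y3, y4).
Split on y4. With y4 = True, the clauses containing y4 are satisfied and ¬y4 drops from the rest; 0 of the 2^3 = 8 assignments to the other variables satisfy what remains.
With y4 = False, by the same count on the reduced clause set, 1 assignment works.
Total: 0 + 1 = 1.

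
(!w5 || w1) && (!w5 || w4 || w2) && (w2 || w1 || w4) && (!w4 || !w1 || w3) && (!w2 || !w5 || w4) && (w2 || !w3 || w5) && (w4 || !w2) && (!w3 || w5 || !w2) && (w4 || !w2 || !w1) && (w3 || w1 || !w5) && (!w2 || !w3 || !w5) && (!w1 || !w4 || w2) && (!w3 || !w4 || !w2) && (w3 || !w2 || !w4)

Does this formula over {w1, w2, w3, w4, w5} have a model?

Case w5 = false:
Case w2 = false:
The clause (!w3) is unit, so w3 = false.
Case w1 = true:
The clause (!w4) is unit, so w4 = false.
All clauses are satisfied.
A satisfying assignment: w1=true,  w2=false,  w3=false,  w4=false,  w5=false.

Yes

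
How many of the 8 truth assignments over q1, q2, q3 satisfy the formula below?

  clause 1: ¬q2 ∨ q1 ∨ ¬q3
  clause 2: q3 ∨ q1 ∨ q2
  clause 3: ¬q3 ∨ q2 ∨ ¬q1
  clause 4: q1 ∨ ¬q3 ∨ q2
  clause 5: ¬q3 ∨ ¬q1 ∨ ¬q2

3

There are 2^3 = 8 truth assignments over (q1, q2, q3).
Split on q1. With q1 = True, the clauses containing q1 are satisfied and ¬q1 drops from the rest; 2 of the 2^2 = 4 assignments to the other variables satisfy what remains.
With q1 = False, by the same count on the reduced clause set, 1 assignment works.
(One model: q1=F, q2=T, q3=F.)
Total: 2 + 1 = 3.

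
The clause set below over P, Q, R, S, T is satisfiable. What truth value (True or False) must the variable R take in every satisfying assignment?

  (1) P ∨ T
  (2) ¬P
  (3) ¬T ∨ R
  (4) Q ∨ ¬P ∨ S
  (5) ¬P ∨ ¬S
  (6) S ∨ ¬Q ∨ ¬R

Suppose R = False.
The clause (¬P) is unit, so P = False.
The clause (T) is unit, so T = True.
Now (¬T) is unsatisfied and unit — conflict.
So every satisfying assignment has R = True.

True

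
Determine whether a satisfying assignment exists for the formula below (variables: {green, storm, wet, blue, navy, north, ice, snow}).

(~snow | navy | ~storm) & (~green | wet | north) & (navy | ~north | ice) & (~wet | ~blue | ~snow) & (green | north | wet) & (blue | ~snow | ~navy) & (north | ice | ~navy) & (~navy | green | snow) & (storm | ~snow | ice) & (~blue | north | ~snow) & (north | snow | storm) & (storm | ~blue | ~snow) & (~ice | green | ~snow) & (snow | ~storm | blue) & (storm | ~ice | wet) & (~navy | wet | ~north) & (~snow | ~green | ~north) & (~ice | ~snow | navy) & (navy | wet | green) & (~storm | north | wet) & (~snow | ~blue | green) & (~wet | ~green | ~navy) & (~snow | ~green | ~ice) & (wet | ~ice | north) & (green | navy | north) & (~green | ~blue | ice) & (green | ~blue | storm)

Suppose snow = 0.
Suppose navy = 0.
Suppose north = 1.
Unit clause (ice) forces ice = 1.
Suppose storm = 1.
Unit clause (blue) forces blue = 1.
Suppose wet = 0.
Unit clause (green) forces green = 1.
Every clause now holds.
A satisfying assignment: green=1, storm=1, wet=0, blue=1, navy=0, north=1, ice=1, snow=0.

Yes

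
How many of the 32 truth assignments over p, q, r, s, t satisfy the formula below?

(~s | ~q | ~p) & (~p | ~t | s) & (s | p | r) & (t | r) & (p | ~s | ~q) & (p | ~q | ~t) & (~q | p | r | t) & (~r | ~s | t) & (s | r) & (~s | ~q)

9

There are 2^5 = 32 truth assignments over (p, q, r, s, t).
Split on r. With r = 1, the clauses containing r are satisfied and ~r drops from the rest; 7 of the 2^4 = 16 assignments to the other variables satisfy what remains.
With r = 0, by the same count on the reduced clause set, 2 assignments work.
Total: 7 + 2 = 9.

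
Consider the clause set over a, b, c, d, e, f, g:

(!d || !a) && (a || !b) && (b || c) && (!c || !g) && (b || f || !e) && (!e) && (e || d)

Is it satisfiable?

Satisfiable

Unit clause (!e) forces e = false.
Unit clause (d) forces d = true.
Unit clause (!a) forces a = false.
Unit clause (!b) forces b = false.
Unit clause (c) forces c = true.
Unit clause (!g) forces g = false.
All clauses hold; f can take either value.
A satisfying assignment: a ↦ false; b ↦ false; c ↦ true; d ↦ true; e ↦ false; f ↦ true; g ↦ false.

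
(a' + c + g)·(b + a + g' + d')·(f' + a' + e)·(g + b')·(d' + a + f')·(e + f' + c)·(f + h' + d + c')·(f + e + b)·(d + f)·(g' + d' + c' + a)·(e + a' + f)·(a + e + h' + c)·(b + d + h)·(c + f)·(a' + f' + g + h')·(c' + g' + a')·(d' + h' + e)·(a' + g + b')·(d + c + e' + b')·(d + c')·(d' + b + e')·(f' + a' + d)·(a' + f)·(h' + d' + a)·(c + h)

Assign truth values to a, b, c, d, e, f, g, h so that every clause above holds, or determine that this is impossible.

a ↦ 0,  b ↦ 0,  c ↦ 0,  d ↦ 0,  e ↦ 1,  f ↦ 1,  g ↦ 0,  h ↦ 1

Branch on g: set g = 0.
(b') alone gives b = 0.
Branch on a: set a = 0.
Branch on d: set d = 0.
(f) alone gives f = 1.
(h) alone gives h = 1.
(c') alone gives c = 0.
(e) alone gives e = 1.
All clauses are satisfied.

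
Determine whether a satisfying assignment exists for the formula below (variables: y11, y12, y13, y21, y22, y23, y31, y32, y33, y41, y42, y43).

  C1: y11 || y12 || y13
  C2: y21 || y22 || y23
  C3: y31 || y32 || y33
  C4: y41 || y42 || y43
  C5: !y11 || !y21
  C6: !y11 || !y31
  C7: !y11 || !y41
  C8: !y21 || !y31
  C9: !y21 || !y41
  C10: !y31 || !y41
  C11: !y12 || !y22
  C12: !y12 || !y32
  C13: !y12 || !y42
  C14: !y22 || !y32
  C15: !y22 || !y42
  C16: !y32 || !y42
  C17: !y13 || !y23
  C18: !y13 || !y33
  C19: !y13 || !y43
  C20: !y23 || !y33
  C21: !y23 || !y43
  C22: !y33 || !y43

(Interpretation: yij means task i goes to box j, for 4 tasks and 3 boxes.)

Try y11 = false.
Try y12 = true.
The clause (!y22) is unit, so y22 = false.
The clause (!y32) is unit, so y32 = false.
The clause (!y42) is unit, so y42 = false.
Try y21 = true.
The clause (!y31) is unit, so y31 = false.
The clause (y33) is unit, so y33 = true.
The clause (!y41) is unit, so y41 = false.
The clause (y43) is unit, so y43 = true.
But (!y43) is also a unit clause — contradiction.
That branch fails; take y21 = false instead.
The clause (y23) is unit, so y23 = true.
The clause (!y13) is unit, so y13 = false.
The clause (!y33) is unit, so y33 = false.
The clause (y31) is unit, so y31 = true.
The clause (!y41) is unit, so y41 = false.
The clause (y43) is unit, so y43 = true.
But (!y43) is also a unit clause — contradiction.
Neither y21 = true nor y21 = false works.
That branch fails; take y12 = false instead.
The clause (y13) is unit, so y13 = true.
The clause (!y23) is unit, so y23 = false.
The clause (!y33) is unit, so y33 = false.
The clause (!y43) is unit, so y43 = false.
Try y21 = true.
The clause (!y31) is unit, so y31 = false.
The clause (y32) is unit, so y32 = true.
The clause (!y41) is unit, so y41 = false.
The clause (y42) is unit, so y42 = true.
But (!y42) is also a unit clause — contradiction.
That branch fails; take y21 = false instead.
The clause (y22) is unit, so y22 = true.
The clause (!y32) is unit, so y32 = false.
The clause (y31) is unit, so y31 = true.
The clause (!y41) is unit, so y41 = false.
The clause (y42) is unit, so y42 = true.
But (!y42) is also a unit clause — contradiction.
Neither y21 = true nor y21 = false works.
Neither y12 = true nor y12 = false works.
That branch fails; take y11 = true instead.
The clause (!y21) is unit, so y21 = false.
The clause (!y31) is unit, so y31 = false.
The clause (!y41) is unit, so y41 = false.
Try y22 = true.
The clause (!y12) is unit, so y12 = false.
The clause (!y32) is unit, so y32 = false.
The clause (y33) is unit, so y33 = true.
The clause (!y42) is unit, so y42 = false.
The clause (y43) is unit, so y43 = true.
But (!y43) is also a unit clause — contradiction.
That branch fails; take y22 = false instead.
The clause (y23) is unit, so y23 = true.
The clause (!y13) is unit, so y13 = false.
The clause (!y33) is unit, so y33 = false.
The clause (y32) is unit, so y32 = true.
The clause (!y12) is unit, so y12 = false.
The clause (!y42) is unit, so y42 = false.
The clause (y43) is unit, so y43 = true.
But (!y43) is also a unit clause — contradiction.
Neither y22 = true nor y22 = false works.
Neither y11 = true nor y11 = false works.
No assignment satisfies every clause.

Unsatisfiable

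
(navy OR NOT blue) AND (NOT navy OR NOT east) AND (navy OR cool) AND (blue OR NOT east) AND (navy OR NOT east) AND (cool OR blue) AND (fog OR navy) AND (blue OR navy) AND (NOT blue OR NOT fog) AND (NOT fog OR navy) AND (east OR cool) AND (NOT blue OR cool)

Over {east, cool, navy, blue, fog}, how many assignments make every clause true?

3

There are 2^5 = 32 truth assignments over (east, cool, navy, blue, fog).
Split on blue. With blue = true, the clauses containing blue are satisfied and NOT blue drops from the rest; 1 of the 2^4 = 16 assignments to the other variables satisfy what remains.
With blue = false, by the same count on the reduced clause set, 2 assignments work.
(One model: east=F, cool=T, navy=T, blue=F, fog=F.)
Total: 1 + 2 = 3.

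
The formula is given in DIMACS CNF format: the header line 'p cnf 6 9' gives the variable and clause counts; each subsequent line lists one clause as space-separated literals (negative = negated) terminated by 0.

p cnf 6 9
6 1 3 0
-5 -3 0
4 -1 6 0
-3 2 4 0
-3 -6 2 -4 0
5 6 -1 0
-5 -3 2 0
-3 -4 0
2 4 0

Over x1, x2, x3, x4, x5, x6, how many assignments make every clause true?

17

There are 2^6 = 64 truth assignments over (x1, x2, x3, x4, x5, x6).
Split on x2. With x2 = True, the clauses containing x2 are satisfied and ¬x2 drops from the rest; 12 of the 2^5 = 32 assignments to the other variables satisfy what remains.
With x2 = False, by the same count on the reduced clause set, 5 assignments work.
Total: 12 + 5 = 17.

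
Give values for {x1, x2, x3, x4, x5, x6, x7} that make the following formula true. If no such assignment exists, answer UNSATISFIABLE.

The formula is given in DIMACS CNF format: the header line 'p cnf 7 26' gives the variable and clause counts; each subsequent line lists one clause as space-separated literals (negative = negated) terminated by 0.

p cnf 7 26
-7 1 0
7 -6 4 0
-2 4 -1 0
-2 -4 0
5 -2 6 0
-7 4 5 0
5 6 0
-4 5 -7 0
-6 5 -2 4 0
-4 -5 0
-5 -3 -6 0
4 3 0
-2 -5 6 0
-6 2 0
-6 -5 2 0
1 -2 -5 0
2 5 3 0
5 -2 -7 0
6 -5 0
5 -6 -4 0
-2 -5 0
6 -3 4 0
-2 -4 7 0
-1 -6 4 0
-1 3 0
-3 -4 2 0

UNSATISFIABLE

Case x7 = False:
Case x6 = False:
From the singleton clause (x5), x5 = True.
Now (¬x5) is unsatisfied and unit — conflict.
Backtrack on x6: now try x6 = True.
From the singleton clause (x4), x4 = True.
From the singleton clause (¬x2), x2 = False.
Now (x2) is unsatisfied and unit — conflict.
Both values of x6 lead to a conflict.
Backtrack on x7: now try x7 = True.
From the singleton clause (x1), x1 = True.
From the singleton clause (x3), x3 = True.
Case x2 = False:
From the singleton clause (¬x6), x6 = False.
From the singleton clause (x5), x5 = True.
Now (¬x5) is unsatisfied and unit — conflict.
Backtrack on x2: now try x2 = True.
From the singleton clause (x4), x4 = True.
Now (¬x4) is unsatisfied and unit — conflict.
Both values of x2 lead to a conflict.
Both values of x7 lead to a conflict.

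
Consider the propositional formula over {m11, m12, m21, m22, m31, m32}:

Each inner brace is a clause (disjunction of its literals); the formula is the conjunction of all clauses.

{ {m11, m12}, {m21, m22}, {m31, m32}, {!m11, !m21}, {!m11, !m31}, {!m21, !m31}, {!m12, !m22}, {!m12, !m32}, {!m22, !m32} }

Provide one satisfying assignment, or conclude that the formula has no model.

UNSATISFIABLE

Branch on m11: set m11 = true.
From the singleton clause (!m21), m21 = false.
From the singleton clause (m22), m22 = true.
From the singleton clause (!m31), m31 = false.
From the singleton clause (m32), m32 = true.
That conflicts with the unit clause (!m32).
Backtrack on m11: now try m11 = false.
From the singleton clause (m12), m12 = true.
From the singleton clause (!m22), m22 = false.
From the singleton clause (m21), m21 = true.
From the singleton clause (!m31), m31 = false.
From the singleton clause (m32), m32 = true.
That conflicts with the unit clause (!m32).
Either choice for m11 ends in contradiction.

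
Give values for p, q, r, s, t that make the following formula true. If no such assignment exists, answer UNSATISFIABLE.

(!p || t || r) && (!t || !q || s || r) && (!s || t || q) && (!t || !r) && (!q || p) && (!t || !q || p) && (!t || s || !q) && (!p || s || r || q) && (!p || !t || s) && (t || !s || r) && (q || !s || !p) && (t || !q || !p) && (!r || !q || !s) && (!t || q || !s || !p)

p=false; q=false; r=false; s=true; t=true

Branch on t: set t = true.
From the singleton clause (!r), r = false.
Branch on q: set q = false.
Branch on p: set p = false.
Every clause is now satisfied; s is unconstrained.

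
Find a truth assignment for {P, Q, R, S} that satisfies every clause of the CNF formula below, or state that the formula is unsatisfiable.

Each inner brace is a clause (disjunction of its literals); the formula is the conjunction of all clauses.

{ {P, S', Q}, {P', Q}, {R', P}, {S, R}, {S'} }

P ↦ 1,  Q ↦ 1,  R ↦ 1,  S ↦ 0

Unit clause (S') forces S = 0.
Unit clause (R) forces R = 1.
Unit clause (P) forces P = 1.
Unit clause (Q) forces Q = 1.
Every clause now holds.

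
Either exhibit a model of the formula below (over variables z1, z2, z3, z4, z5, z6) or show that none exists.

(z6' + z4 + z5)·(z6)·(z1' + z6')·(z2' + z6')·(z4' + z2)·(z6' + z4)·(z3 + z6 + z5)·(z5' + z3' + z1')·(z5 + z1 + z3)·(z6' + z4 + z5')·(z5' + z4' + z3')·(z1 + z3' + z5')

UNSATISFIABLE

Unit clause (z6) forces z6 = 1.
Unit clause (z1') forces z1 = 0.
Unit clause (z2') forces z2 = 0.
Unit clause (z4') forces z4 = 0.
Now (z4) is unsatisfied and unit — conflict.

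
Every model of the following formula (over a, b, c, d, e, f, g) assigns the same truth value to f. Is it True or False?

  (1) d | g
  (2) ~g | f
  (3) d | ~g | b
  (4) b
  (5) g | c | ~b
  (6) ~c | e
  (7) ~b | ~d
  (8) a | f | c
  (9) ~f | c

Suppose f = 0.
From the singleton clause (~g), g = 0.
From the singleton clause (d), d = 1.
From the singleton clause (b), b = 1.
Now (~b) is unsatisfied and unit — conflict.
So every satisfying assignment has f = True.

True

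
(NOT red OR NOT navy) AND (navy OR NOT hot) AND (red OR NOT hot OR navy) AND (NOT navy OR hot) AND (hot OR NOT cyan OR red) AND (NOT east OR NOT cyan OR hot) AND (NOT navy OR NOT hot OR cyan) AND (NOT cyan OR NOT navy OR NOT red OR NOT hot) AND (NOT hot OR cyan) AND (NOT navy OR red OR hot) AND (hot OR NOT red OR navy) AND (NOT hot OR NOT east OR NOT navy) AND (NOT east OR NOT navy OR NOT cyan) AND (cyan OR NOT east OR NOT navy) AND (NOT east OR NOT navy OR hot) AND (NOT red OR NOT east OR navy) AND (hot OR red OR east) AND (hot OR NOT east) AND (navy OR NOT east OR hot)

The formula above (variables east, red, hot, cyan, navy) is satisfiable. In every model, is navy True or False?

Suppose navy = false.
Unit clause (NOT hot) forces hot = false.
Unit clause (NOT red) forces red = false.
Unit clause (NOT cyan) forces cyan = false.
Unit clause (east) forces east = true.
That conflicts with the unit clause (NOT east).
So every satisfying assignment has navy = True.

True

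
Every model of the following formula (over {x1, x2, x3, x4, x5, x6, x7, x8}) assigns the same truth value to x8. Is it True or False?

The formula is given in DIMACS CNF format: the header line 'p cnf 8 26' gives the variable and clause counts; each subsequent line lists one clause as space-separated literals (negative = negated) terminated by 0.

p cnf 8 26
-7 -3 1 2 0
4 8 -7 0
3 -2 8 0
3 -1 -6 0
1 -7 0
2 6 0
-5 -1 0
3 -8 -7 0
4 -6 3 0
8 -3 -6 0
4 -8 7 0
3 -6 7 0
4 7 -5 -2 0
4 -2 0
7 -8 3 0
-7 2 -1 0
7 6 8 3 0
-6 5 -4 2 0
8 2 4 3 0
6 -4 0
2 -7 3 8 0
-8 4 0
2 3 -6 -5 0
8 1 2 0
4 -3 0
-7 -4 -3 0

Suppose x8 = False.
Try x4 = True.
Unit clause (x6) forces x6 = True.
Unit clause (¬x3) forces x3 = False.
Unit clause (¬x2) forces x2 = False.
Unit clause (¬x1) forces x1 = False.
But (x1) is also a unit clause — contradiction.
Backtrack on x4: now try x4 = False.
Unit clause (¬x7) forces x7 = False.
Unit clause (¬x2) forces x2 = False.
Unit clause (x6) forces x6 = True.
Unit clause (x3) forces x3 = True.
But (¬x3) is also a unit clause — contradiction.
Neither x4 = True nor x4 = False works.
So every satisfying assignment has x8 = True.

True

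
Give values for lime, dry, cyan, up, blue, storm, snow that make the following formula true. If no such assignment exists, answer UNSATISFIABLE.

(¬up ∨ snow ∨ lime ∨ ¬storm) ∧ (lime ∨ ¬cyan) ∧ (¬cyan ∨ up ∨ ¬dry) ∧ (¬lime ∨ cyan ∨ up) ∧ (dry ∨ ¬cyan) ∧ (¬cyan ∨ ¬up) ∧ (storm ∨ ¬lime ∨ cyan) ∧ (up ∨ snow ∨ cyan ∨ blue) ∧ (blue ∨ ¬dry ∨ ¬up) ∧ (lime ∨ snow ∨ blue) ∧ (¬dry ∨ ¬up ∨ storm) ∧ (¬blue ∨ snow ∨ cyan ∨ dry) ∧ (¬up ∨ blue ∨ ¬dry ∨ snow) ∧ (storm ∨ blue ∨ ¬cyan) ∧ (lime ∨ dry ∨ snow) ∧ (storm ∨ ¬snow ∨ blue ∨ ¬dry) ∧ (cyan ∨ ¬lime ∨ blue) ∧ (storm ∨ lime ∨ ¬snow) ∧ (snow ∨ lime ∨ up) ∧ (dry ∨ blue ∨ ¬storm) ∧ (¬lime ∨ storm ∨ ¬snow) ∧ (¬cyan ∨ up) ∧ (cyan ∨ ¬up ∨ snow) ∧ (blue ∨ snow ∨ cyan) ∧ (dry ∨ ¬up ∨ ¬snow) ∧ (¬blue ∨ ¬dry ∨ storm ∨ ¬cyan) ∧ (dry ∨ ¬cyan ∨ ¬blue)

Try lime = False.
The clause (¬cyan) is unit, so cyan = False.
Try snow = True.
The clause (storm) is unit, so storm = True.
Try dry = True.
Try blue = True.
No clause remains; up is free.

lime: False; dry: True; cyan: False; up: False; blue: True; storm: True; snow: True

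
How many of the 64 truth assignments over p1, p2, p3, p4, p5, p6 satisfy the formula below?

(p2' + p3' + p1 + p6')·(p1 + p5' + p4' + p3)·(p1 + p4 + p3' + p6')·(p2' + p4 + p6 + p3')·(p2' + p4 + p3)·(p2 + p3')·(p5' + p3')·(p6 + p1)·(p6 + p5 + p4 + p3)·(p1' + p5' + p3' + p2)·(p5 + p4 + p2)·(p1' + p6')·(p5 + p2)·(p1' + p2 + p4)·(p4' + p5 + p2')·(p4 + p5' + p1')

3

There are 2^6 = 64 truth assignments over (p1, p2, p3, p4, p5, p6).
Split on p2. With p2 = 1, the clauses containing p2 are satisfied and p2' drops from the rest; 1 of the 2^5 = 32 assignments to the other variables satisfy what remains.
With p2 = 0, by the same count on the reduced clause set, 2 assignments work.
(One model: p1=F, p2=F, p3=F, p4=F, p5=T, p6=T.)
Total: 1 + 2 = 3.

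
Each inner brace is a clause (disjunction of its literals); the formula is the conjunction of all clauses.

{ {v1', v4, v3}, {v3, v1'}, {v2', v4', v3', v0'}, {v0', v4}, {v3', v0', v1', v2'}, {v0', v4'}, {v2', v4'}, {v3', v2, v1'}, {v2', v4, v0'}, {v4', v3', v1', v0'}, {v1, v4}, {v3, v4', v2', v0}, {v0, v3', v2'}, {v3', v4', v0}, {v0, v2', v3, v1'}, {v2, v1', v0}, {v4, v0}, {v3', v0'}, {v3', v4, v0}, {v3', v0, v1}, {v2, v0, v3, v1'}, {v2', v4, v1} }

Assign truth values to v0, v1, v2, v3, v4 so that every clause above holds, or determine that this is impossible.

Branch on v3: set v3 = 0.
(v1') alone gives v1 = 0.
(v4) alone gives v4 = 1.
(v0') alone gives v0 = 0.
(v2') alone gives v2 = 0.
All clauses are satisfied.

v0: 0,  v1: 0,  v2: 0,  v3: 0,  v4: 1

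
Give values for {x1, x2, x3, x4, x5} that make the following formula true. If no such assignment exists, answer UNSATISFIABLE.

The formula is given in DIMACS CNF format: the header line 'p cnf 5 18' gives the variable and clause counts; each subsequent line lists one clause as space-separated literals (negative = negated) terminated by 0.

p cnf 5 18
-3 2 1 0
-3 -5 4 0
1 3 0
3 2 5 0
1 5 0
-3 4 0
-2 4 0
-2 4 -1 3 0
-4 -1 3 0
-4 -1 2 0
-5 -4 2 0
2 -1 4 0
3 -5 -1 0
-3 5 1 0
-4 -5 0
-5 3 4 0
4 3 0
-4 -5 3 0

x1: True,  x2: True,  x3: True,  x4: True,  x5: False

Case x1 = True:
Case x3 = True:
(x4) alone gives x4 = True.
(x2) alone gives x2 = True.
(¬x5) alone gives x5 = False.
This assignment satisfies each clause.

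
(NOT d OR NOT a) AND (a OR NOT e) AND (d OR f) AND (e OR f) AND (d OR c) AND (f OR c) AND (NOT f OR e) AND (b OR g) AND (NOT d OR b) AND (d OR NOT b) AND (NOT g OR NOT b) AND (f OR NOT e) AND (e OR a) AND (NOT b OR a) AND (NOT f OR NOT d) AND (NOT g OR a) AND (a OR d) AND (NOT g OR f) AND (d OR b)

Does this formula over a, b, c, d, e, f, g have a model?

Try d = false.
From the singleton clause (f), f = true.
From the singleton clause (c), c = true.
From the singleton clause (e), e = true.
From the singleton clause (a), a = true.
From the singleton clause (NOT b), b = false.
Now (b) is unsatisfied and unit — conflict.
That branch fails; take d = true instead.
From the singleton clause (NOT a), a = false.
From the singleton clause (NOT e), e = false.
Now (e) is unsatisfied and unit — conflict.
Both values of d lead to a conflict.
No assignment satisfies every clause.

Unsatisfiable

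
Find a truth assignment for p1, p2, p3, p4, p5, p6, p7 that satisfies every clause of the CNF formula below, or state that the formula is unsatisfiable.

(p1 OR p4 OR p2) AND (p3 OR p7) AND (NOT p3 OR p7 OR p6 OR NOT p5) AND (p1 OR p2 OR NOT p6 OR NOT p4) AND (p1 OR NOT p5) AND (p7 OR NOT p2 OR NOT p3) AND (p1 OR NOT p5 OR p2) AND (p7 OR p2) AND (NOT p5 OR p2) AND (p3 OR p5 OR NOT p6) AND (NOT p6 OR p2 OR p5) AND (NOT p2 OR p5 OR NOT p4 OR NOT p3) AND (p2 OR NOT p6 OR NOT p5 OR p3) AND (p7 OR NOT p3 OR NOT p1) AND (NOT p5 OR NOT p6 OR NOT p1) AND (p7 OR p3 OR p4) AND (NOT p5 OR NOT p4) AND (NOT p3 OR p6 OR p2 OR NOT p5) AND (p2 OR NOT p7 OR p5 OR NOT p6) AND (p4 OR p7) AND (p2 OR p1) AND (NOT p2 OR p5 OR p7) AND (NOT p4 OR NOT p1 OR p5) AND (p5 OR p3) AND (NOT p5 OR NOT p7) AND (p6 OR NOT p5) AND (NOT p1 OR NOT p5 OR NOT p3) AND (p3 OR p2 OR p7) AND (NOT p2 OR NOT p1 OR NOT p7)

p1=false; p2=true; p3=true; p4=false; p5=false; p6=true; p7=true

Case p3 = true:
Case p1 = false:
The clause (NOT p5) is unit, so p5 = false.
The clause (p2) is unit, so p2 = true.
The clause (p7) is unit, so p7 = true.
The clause (NOT p4) is unit, so p4 = false.
All clauses hold; p6 can take either value.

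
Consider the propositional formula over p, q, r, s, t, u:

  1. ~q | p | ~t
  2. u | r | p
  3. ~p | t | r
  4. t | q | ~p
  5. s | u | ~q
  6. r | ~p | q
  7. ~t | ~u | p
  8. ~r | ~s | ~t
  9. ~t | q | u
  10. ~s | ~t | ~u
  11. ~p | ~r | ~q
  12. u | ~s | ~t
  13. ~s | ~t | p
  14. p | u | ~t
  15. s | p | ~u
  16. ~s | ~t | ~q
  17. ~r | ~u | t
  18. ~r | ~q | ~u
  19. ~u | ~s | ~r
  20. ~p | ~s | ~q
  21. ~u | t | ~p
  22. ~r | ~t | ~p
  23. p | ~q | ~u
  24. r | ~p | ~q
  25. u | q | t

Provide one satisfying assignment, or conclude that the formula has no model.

p ↦ 0,  q ↦ 0,  r ↦ 0,  s ↦ 1,  t ↦ 0,  u ↦ 1

Suppose q = 0.
Suppose t = 0.
From the singleton clause (~p), p = 0.
From the singleton clause (u), u = 1.
From the singleton clause (s), s = 1.
From the singleton clause (~r), r = 0.
All clauses are satisfied.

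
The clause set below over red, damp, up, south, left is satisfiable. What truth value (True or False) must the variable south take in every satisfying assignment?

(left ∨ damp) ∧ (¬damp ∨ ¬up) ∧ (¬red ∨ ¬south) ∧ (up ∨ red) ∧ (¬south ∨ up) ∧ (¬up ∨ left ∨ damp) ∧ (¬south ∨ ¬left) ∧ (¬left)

False

Suppose south = True.
(¬red) alone gives red = False.
(up) alone gives up = True.
(¬damp) alone gives damp = False.
(left) alone gives left = True.
That conflicts with the unit clause (¬left).
So every satisfying assignment has south = False.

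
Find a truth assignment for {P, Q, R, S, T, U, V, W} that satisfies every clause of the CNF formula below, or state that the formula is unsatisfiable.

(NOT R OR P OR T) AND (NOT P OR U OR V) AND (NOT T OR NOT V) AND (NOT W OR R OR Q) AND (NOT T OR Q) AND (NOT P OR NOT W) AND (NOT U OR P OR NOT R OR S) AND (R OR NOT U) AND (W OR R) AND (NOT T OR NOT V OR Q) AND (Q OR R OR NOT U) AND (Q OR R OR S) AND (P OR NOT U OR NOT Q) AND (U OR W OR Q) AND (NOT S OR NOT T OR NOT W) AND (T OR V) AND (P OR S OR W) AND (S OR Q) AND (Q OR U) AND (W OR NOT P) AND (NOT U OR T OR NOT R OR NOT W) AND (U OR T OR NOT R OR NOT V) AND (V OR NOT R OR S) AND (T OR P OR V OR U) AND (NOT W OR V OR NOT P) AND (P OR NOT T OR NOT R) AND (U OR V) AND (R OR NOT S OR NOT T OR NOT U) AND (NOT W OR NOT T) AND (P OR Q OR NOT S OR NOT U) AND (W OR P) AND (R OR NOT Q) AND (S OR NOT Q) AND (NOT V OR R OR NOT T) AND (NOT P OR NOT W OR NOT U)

UNSATISFIABLE

Case T = false:
(V) alone gives V = true.
Case R = false:
(NOT U) alone gives U = false.
(W) alone gives W = true.
(Q) alone gives Q = true.
But (NOT Q) is also a unit clause — contradiction.
Undo R and try R = true.
(P) alone gives P = true.
(NOT W) alone gives W = false.
But (W) is also a unit clause — contradiction.
Either choice for R ends in contradiction.
Undo T and try T = true.
(NOT V) alone gives V = false.
(Q) alone gives Q = true.
(U) alone gives U = true.
(R) alone gives R = true.
(P) alone gives P = true.
(NOT W) alone gives W = false.
But (W) is also a unit clause — contradiction.
Either choice for T ends in contradiction.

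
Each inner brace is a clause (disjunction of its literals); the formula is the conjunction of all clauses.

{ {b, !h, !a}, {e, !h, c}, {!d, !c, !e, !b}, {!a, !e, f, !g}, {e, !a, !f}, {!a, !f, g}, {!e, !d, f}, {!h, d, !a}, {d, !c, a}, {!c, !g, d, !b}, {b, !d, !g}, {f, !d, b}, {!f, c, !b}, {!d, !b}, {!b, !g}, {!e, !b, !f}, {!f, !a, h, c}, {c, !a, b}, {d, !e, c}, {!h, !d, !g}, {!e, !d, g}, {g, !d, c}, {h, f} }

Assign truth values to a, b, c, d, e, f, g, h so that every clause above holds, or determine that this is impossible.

a: true, b: false, c: true, d: false, e: true, f: true, g: true, h: false

Try d = false.
Try h = false.
(f) alone gives f = true.
Try e = true.
(!b) alone gives b = false.
(c) alone gives c = true.
(a) alone gives a = true.
(g) alone gives g = true.
All clauses are satisfied.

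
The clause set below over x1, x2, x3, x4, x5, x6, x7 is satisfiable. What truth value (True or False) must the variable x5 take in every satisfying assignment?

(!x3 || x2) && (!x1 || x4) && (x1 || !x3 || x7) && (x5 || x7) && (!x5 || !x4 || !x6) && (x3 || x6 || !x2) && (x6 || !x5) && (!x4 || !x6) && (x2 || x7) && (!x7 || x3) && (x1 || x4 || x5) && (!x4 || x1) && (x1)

False

Suppose x5 = true.
(x6) alone gives x6 = true.
(!x4) alone gives x4 = false.
(!x1) alone gives x1 = false.
That conflicts with the unit clause (x1).
So every satisfying assignment has x5 = False.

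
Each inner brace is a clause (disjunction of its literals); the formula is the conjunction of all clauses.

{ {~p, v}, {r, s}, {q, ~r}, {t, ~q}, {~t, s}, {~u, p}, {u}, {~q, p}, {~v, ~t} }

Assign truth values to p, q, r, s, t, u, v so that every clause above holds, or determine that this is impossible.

p: 1, q: 0, r: 0, s: 1, t: 0, u: 1, v: 1

From the singleton clause (u), u = 1.
From the singleton clause (p), p = 1.
From the singleton clause (v), v = 1.
From the singleton clause (~t), t = 0.
From the singleton clause (~q), q = 0.
From the singleton clause (~r), r = 0.
From the singleton clause (s), s = 1.
All clauses are satisfied.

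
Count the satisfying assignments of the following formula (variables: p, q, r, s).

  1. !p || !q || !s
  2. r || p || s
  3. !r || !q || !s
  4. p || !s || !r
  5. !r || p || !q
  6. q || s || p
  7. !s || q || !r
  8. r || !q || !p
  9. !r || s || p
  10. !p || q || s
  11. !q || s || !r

3

There are 2^4 = 16 truth assignments over (p, q, r, s).
Check each against the 11 clauses (columns in the order p, q, r, s):
  F F F F  ✗ fails (r || p || s)
  F F F T  ✓ satisfies all
  F F T F  ✗ fails (q || s || p)
  F F T T  ✗ fails (p || !s || !r)
  F T F F  ✗ fails (r || p || s)
  F T F T  ✓ satisfies all
  F T T F  ✗ fails (!r || p || !q)
  F T T T  ✗ fails (!r || !q || !s)
  T F F F  ✗ fails (!p || q || s)
  T F F T  ✓ satisfies all
  T F T F  ✗ fails (!p || q || s)
  T F T T  ✗ fails (!s || q || !r)
  T T F F  ✗ fails (r || !q || !p)
  T T F T  ✗ fails (!p || !q || !s)
  T T T F  ✗ fails (!q || s || !r)
  T T T T  ✗ fails (!p || !q || !s)
3 of the 16 rows are models.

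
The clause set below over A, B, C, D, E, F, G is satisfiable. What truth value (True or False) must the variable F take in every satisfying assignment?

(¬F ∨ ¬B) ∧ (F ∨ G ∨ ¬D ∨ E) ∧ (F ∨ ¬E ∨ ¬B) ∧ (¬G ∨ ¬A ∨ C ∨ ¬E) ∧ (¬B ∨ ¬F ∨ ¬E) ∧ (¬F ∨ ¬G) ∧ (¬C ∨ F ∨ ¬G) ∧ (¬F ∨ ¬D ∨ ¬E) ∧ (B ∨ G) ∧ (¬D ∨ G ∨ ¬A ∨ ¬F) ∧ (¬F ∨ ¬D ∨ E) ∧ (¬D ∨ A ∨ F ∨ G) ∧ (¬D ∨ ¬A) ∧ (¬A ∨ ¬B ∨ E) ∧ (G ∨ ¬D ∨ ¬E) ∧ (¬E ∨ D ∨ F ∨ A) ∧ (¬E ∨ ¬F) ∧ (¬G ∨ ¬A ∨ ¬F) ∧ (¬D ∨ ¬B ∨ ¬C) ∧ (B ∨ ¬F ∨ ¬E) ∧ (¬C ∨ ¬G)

False

Suppose F = True.
(¬B) alone gives B = False.
(¬G) alone gives G = False.
But (G) is also a unit clause — contradiction.
So every satisfying assignment has F = False.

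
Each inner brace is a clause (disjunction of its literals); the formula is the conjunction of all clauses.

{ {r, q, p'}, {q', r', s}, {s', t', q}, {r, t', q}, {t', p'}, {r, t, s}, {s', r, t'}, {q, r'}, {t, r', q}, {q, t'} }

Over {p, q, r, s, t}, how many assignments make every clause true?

There are 2^5 = 32 truth assignments over (p, q, r, s, t).
Split on r. With r = 1, the clauses containing r are satisfied and r' drops from the rest; 3 of the 2^4 = 16 assignments to the other variables satisfy what remains.
With r = 0, by the same count on the reduced clause set, 4 assignments work.
(One model: p=F, q=F, r=F, s=T, t=F.)
Total: 3 + 4 = 7.

7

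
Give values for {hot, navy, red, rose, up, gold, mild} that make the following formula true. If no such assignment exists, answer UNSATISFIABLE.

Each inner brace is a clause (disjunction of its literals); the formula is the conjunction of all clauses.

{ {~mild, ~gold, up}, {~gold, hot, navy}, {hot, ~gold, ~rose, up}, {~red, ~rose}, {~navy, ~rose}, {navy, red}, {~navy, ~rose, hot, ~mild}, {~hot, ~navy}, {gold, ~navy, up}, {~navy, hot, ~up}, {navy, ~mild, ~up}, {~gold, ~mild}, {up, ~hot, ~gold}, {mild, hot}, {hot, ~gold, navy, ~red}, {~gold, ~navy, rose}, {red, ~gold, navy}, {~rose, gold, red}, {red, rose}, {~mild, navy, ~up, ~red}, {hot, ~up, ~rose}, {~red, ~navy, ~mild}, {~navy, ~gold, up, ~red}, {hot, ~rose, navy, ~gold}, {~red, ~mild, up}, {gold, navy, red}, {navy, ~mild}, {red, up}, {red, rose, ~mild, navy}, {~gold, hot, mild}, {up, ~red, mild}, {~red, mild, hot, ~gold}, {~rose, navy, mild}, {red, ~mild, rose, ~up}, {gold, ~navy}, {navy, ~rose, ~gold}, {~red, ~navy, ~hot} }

hot: 1; navy: 0; red: 1; rose: 0; up: 1; gold: 1; mild: 0

Case red = 1:
From the singleton clause (~rose), rose = 0.
Case hot = 1:
From the singleton clause (~navy), navy = 0.
From the singleton clause (~mild), mild = 0.
From the singleton clause (up), up = 1.
No clause remains; gold is free.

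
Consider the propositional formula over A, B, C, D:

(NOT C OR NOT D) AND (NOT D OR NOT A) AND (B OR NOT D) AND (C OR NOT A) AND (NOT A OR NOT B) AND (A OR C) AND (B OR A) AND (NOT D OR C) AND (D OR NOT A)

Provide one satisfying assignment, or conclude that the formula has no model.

A: false, B: true, C: true, D: false

Suppose C = true.
The clause (NOT D) is unit, so D = false.
The clause (NOT A) is unit, so A = false.
The clause (B) is unit, so B = true.
All clauses are satisfied.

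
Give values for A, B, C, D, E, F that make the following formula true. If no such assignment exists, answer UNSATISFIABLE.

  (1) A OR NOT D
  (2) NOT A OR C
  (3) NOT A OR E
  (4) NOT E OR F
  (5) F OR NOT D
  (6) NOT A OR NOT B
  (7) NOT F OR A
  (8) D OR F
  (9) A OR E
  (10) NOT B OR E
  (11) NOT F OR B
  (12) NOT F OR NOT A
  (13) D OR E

Branch on A: set A = true.
The clause (C) is unit, so C = true.
The clause (E) is unit, so E = true.
The clause (F) is unit, so F = true.
Now (NOT F) is unsatisfied and unit — conflict.
So A must be the other value — set A = false.
The clause (NOT D) is unit, so D = false.
The clause (NOT F) is unit, so F = false.
Now (F) is unsatisfied and unit — conflict.
Both values of A lead to a conflict.

UNSATISFIABLE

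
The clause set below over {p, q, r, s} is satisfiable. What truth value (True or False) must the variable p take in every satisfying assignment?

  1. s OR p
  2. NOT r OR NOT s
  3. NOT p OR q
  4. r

True

Suppose p = false.
From the singleton clause (s), s = true.
From the singleton clause (NOT r), r = false.
That conflicts with the unit clause (r).
So every satisfying assignment has p = True.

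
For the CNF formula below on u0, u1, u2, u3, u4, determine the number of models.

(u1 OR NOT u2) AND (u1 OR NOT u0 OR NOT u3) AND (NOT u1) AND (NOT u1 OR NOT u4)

6

There are 2^5 = 32 truth assignments over (u0, u1, u2, u3, u4).
Split on u2. With u2 = true, the clauses containing u2 are satisfied and NOT u2 drops from the rest; 0 of the 2^4 = 16 assignments to the other variables satisfy what remains.
With u2 = false, by the same count on the reduced clause set, 6 assignments work.
(One model: u0=F, u1=F, u2=F, u3=F, u4=F.)
Total: 0 + 6 = 6.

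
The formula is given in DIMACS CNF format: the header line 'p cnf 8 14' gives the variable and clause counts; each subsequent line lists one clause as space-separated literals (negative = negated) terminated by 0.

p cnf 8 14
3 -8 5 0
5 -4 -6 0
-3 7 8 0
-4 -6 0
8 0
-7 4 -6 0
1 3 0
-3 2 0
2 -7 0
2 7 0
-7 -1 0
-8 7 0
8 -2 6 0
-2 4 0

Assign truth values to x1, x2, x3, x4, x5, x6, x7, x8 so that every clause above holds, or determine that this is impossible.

Unit clause (x8) forces x8 = True.
Unit clause (x7) forces x7 = True.
Unit clause (x2) forces x2 = True.
Unit clause (¬x1) forces x1 = False.
Unit clause (x3) forces x3 = True.
Unit clause (x4) forces x4 = True.
Unit clause (¬x6) forces x6 = False.
No clause remains; x5 is free.

x1=False, x2=True, x3=True, x4=True, x5=False, x6=False, x7=True, x8=True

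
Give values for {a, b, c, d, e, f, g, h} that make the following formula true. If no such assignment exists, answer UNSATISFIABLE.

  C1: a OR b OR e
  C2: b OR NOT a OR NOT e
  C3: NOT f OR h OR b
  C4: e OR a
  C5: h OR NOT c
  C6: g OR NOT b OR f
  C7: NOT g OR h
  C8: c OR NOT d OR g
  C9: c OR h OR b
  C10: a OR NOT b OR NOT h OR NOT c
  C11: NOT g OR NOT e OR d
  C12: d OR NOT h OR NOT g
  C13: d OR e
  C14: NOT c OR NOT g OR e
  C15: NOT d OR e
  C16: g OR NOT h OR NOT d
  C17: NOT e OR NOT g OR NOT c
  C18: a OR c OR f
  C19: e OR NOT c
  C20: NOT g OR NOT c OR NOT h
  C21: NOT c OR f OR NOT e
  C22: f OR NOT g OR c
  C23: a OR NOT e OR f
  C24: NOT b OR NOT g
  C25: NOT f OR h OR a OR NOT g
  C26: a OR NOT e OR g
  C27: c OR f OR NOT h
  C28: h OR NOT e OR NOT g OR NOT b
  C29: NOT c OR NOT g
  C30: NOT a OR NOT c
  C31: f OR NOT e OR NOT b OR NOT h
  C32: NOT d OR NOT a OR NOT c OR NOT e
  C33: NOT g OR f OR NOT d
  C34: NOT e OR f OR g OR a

Suppose e = true.
Suppose b = true.
Unit clause (NOT g) forces g = false.
Unit clause (f) forces f = true.
Unit clause (a) forces a = true.
Unit clause (NOT c) forces c = false.
Unit clause (NOT d) forces d = false.
All clauses hold; h can take either value.

a ↦ true; b ↦ true; c ↦ false; d ↦ false; e ↦ true; f ↦ true; g ↦ false; h ↦ false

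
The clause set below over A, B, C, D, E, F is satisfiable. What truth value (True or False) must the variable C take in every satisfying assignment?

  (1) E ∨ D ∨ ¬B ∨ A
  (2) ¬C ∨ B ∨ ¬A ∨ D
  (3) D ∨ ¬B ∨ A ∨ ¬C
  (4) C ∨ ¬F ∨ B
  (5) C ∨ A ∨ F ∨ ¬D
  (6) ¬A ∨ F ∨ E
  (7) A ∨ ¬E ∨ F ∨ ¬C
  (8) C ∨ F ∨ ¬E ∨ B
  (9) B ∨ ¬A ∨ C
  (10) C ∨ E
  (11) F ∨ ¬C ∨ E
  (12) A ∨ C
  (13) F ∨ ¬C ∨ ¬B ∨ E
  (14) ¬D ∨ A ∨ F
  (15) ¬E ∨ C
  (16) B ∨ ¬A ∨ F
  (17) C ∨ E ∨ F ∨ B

Suppose C = False.
From the singleton clause (E), E = True.
Now (¬E) is unsatisfied and unit — conflict.
So every satisfying assignment has C = True.

True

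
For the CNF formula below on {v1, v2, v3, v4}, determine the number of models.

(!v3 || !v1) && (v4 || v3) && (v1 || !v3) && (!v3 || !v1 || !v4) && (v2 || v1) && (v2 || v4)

There are 2^4 = 16 truth assignments over (v1, v2, v3, v4).
Check each against the 6 clauses (columns in the order v1, v2, v3, v4):
  F F F F  ✗ fails (v4 || v3)
  F F F T  ✗ fails (v2 || v1)
  F F T F  ✗ fails (v1 || !v3)
  F F T T  ✗ fails (v1 || !v3)
  F T F F  ✗ fails (v4 || v3)
  F T F T  ✓ satisfies all
  F T T F  ✗ fails (v1 || !v3)
  F T T T  ✗ fails (v1 || !v3)
  T F F F  ✗ fails (v4 || v3)
  T F F T  ✓ satisfies all
  T F T F  ✗ fails (!v3 || !v1)
  T F T T  ✗ fails (!v3 || !v1)
  T T F F  ✗ fails (v4 || v3)
  T T F T  ✓ satisfies all
  T T T F  ✗ fails (!v3 || !v1)
  T T T T  ✗ fails (!v3 || !v1)
3 of the 16 rows are models.

3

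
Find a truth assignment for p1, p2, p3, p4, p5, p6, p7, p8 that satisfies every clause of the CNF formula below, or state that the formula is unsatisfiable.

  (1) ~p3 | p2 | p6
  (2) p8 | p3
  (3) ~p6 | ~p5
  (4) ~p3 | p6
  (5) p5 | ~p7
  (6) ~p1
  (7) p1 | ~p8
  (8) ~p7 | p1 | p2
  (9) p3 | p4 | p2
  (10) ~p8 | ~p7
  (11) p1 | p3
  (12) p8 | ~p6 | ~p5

(~p1) alone gives p1 = 0.
(~p8) alone gives p8 = 0.
(p3) alone gives p3 = 1.
(p6) alone gives p6 = 1.
(~p5) alone gives p5 = 0.
(~p7) alone gives p7 = 0.
Every clause is now satisfied; p2, p4 are unconstrained.

p1=0; p2=1; p3=1; p4=0; p5=0; p6=1; p7=0; p8=0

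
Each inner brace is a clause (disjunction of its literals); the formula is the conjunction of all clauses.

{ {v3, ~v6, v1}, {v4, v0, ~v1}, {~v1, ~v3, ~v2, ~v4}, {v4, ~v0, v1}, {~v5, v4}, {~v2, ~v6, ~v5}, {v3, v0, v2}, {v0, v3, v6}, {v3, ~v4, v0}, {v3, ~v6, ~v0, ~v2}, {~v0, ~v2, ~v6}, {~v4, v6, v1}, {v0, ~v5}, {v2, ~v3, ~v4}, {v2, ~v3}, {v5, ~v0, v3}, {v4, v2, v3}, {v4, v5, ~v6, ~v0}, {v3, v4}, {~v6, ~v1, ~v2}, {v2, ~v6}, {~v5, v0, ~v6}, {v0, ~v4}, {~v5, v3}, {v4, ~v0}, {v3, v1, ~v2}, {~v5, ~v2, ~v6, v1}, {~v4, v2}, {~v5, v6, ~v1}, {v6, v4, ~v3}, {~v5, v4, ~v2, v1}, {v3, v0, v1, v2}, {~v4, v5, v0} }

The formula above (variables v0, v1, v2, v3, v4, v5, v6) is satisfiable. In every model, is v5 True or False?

Suppose v5 = 1.
The clause (v4) is unit, so v4 = 1.
The clause (v0) is unit, so v0 = 1.
The clause (v3) is unit, so v3 = 1.
The clause (v2) is unit, so v2 = 1.
The clause (~v1) is unit, so v1 = 0.
The clause (~v6) is unit, so v6 = 0.
Now (v6) is unsatisfied and unit — conflict.
So every satisfying assignment has v5 = False.

False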